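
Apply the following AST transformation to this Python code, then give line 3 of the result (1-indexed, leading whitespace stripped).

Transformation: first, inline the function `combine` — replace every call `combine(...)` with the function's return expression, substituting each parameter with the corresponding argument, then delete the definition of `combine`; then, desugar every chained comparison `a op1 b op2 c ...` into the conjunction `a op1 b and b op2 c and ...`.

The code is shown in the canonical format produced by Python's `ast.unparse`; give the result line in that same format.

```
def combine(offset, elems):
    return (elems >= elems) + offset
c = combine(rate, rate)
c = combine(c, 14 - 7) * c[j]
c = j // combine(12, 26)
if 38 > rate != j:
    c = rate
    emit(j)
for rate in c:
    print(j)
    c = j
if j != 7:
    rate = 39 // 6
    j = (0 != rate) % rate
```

Transformed code:
c = (rate >= rate) + rate
c = ((14 - 7 >= 14 - 7) + c) * c[j]
c = j // ((26 >= 26) + 12)
if 38 > rate and rate != j:
    c = rate
    emit(j)
for rate in c:
    print(j)
    c = j
if j != 7:
    rate = 39 // 6
    j = (0 != rate) % rate

c = j // ((26 >= 26) + 12)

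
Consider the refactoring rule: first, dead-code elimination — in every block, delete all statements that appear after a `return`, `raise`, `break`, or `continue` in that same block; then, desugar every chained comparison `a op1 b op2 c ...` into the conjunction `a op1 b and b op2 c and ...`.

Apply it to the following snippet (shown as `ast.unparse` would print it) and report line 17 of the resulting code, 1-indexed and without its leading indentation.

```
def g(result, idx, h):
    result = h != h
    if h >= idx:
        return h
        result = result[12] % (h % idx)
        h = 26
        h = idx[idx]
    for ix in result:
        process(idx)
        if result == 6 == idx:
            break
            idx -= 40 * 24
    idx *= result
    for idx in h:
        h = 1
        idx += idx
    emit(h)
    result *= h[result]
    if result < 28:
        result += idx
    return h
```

Transformed code:
def g(result, idx, h):
    result = h != h
    if h >= idx:
        return h
    for ix in result:
        process(idx)
        if result == 6 and 6 == idx:
            break
    idx *= result
    for idx in h:
        h = 1
        idx += idx
    emit(h)
    result *= h[result]
    if result < 28:
        result += idx
    return h

return h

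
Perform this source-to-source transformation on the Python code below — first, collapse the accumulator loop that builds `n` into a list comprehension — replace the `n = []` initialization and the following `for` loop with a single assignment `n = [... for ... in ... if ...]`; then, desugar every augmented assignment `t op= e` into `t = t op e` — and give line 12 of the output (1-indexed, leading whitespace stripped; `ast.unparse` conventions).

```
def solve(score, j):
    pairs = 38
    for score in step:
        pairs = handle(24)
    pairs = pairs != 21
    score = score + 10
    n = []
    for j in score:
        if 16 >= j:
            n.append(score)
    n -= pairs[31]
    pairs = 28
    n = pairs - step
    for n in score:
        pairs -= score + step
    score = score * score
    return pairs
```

pairs = pairs - (score + step)

Transformed code:
def solve(score, j):
    pairs = 38
    for score in step:
        pairs = handle(24)
    pairs = pairs != 21
    score = score + 10
    n = [score for j in score if 16 >= j]
    n = n - pairs[31]
    pairs = 28
    n = pairs - step
    for n in score:
        pairs = pairs - (score + step)
    score = score * score
    return pairs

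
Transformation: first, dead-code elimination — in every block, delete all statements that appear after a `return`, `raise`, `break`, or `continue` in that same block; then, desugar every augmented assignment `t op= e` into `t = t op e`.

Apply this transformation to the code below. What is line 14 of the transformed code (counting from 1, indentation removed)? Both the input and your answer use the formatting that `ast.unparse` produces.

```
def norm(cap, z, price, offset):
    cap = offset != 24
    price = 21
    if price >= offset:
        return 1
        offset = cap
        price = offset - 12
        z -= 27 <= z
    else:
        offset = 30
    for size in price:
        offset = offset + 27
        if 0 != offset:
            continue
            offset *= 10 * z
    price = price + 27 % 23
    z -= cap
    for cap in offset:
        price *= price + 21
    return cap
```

Transformed code:
def norm(cap, z, price, offset):
    cap = offset != 24
    price = 21
    if price >= offset:
        return 1
    else:
        offset = 30
    for size in price:
        offset = offset + 27
        if 0 != offset:
            continue
    price = price + 27 % 23
    z = z - cap
    for cap in offset:
        price = price * (price + 21)
    return cap

for cap in offset:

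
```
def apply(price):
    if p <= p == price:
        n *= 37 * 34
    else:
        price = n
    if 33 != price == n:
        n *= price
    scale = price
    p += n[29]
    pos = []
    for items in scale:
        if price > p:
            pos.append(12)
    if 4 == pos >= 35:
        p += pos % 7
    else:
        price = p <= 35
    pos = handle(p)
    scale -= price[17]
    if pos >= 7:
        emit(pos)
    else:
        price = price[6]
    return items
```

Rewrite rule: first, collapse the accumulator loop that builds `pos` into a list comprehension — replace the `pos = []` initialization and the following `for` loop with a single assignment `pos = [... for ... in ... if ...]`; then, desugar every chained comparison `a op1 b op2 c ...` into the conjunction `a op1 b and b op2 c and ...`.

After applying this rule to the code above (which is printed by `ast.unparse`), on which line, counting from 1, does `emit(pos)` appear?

Transformed code:
def apply(price):
    if p <= p and p == price:
        n *= 37 * 34
    else:
        price = n
    if 33 != price and price == n:
        n *= price
    scale = price
    p += n[29]
    pos = [12 for items in scale if price > p]
    if 4 == pos and pos >= 35:
        p += pos % 7
    else:
        price = p <= 35
    pos = handle(p)
    scale -= price[17]
    if pos >= 7:
        emit(pos)
    else:
        price = price[6]
    return items

18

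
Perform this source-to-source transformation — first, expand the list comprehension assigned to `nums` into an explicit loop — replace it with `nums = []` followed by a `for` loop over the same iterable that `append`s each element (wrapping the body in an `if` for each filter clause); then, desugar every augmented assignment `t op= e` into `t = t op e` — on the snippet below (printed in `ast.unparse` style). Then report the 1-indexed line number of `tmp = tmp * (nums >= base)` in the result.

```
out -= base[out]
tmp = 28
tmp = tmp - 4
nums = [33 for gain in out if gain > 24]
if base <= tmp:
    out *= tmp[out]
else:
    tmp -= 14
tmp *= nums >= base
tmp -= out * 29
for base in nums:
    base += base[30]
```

Transformed code:
out = out - base[out]
tmp = 28
tmp = tmp - 4
nums = []
for gain in out:
    if gain > 24:
        nums.append(33)
if base <= tmp:
    out = out * tmp[out]
else:
    tmp = tmp - 14
tmp = tmp * (nums >= base)
tmp = tmp - out * 29
for base in nums:
    base = base + base[30]

12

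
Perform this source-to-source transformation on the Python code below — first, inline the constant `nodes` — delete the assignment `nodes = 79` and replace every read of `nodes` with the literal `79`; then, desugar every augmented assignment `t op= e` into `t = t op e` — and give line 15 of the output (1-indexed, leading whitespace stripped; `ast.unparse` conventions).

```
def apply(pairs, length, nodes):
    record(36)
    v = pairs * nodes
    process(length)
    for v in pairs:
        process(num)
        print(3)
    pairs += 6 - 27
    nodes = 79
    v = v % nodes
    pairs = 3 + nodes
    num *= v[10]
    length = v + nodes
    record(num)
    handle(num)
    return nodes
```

Transformed code:
def apply(pairs, length, nodes):
    record(36)
    v = pairs * 79
    process(length)
    for v in pairs:
        process(num)
        print(3)
    pairs = pairs + (6 - 27)
    v = v % 79
    pairs = 3 + 79
    num = num * v[10]
    length = v + 79
    record(num)
    handle(num)
    return 79

return 79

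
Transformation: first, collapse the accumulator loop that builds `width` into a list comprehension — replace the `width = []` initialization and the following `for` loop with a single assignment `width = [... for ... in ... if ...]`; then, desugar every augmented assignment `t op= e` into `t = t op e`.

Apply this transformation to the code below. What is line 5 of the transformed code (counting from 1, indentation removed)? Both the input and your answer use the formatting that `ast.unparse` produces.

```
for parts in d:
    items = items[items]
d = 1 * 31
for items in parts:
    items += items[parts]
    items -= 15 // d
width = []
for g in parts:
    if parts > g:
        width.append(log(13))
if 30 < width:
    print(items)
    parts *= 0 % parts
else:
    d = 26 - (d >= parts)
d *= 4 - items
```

Transformed code:
for parts in d:
    items = items[items]
d = 1 * 31
for items in parts:
    items = items + items[parts]
    items = items - 15 // d
width = [log(13) for g in parts if parts > g]
if 30 < width:
    print(items)
    parts = parts * (0 % parts)
else:
    d = 26 - (d >= parts)
d = d * (4 - items)

items = items + items[parts]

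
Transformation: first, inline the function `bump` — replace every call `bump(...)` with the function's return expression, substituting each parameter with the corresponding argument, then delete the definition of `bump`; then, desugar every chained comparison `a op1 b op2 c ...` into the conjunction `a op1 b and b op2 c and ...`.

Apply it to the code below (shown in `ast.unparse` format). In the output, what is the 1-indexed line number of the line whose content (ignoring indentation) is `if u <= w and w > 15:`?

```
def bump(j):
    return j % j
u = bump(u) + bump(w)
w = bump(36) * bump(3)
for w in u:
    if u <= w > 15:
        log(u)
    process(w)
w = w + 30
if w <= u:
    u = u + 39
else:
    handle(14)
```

Transformed code:
u = u % u + w % w
w = 36 % 36 * (3 % 3)
for w in u:
    if u <= w and w > 15:
        log(u)
    process(w)
w = w + 30
if w <= u:
    u = u + 39
else:
    handle(14)

4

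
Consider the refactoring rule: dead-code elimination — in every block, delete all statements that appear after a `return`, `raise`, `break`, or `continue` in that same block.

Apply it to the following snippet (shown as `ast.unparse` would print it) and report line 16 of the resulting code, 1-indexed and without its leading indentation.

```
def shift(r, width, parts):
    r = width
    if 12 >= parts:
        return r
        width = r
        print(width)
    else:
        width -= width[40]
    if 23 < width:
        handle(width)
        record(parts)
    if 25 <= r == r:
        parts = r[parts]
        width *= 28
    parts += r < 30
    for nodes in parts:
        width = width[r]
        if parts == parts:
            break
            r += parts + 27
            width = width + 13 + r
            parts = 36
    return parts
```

if parts == parts:

Transformed code:
def shift(r, width, parts):
    r = width
    if 12 >= parts:
        return r
    else:
        width -= width[40]
    if 23 < width:
        handle(width)
        record(parts)
    if 25 <= r == r:
        parts = r[parts]
        width *= 28
    parts += r < 30
    for nodes in parts:
        width = width[r]
        if parts == parts:
            break
    return parts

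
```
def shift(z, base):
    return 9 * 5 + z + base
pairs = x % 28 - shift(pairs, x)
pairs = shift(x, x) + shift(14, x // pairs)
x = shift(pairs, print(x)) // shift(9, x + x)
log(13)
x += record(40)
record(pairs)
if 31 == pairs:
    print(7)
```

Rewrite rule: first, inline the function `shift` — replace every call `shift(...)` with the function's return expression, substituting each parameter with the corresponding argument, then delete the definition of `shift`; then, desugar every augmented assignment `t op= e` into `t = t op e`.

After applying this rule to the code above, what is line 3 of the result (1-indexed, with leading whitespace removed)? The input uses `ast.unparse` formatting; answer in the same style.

x = (9 * 5 + pairs + print(x)) // (9 * 5 + 9 + (x + x))

Transformed code:
pairs = x % 28 - (9 * 5 + pairs + x)
pairs = 9 * 5 + x + x + (9 * 5 + 14 + x // pairs)
x = (9 * 5 + pairs + print(x)) // (9 * 5 + 9 + (x + x))
log(13)
x = x + record(40)
record(pairs)
if 31 == pairs:
    print(7)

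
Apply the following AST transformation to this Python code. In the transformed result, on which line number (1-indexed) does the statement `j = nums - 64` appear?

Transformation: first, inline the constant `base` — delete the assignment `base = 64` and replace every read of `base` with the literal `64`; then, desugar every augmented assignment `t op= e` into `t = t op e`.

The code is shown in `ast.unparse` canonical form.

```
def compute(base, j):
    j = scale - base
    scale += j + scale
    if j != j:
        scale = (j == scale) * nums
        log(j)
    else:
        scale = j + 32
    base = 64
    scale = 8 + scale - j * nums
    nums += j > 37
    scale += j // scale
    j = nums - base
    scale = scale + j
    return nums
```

12

Transformed code:
def compute(base, j):
    j = scale - 64
    scale = scale + (j + scale)
    if j != j:
        scale = (j == scale) * nums
        log(j)
    else:
        scale = j + 32
    scale = 8 + scale - j * nums
    nums = nums + (j > 37)
    scale = scale + j // scale
    j = nums - 64
    scale = scale + j
    return nums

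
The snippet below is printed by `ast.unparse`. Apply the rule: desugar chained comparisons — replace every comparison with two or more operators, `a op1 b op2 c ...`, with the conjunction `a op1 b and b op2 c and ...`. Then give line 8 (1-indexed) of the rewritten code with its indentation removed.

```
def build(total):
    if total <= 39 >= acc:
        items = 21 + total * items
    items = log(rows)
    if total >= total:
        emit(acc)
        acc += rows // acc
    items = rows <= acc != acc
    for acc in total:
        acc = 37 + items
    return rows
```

Transformed code:
def build(total):
    if total <= 39 and 39 >= acc:
        items = 21 + total * items
    items = log(rows)
    if total >= total:
        emit(acc)
        acc += rows // acc
    items = rows <= acc and acc != acc
    for acc in total:
        acc = 37 + items
    return rows

items = rows <= acc and acc != acc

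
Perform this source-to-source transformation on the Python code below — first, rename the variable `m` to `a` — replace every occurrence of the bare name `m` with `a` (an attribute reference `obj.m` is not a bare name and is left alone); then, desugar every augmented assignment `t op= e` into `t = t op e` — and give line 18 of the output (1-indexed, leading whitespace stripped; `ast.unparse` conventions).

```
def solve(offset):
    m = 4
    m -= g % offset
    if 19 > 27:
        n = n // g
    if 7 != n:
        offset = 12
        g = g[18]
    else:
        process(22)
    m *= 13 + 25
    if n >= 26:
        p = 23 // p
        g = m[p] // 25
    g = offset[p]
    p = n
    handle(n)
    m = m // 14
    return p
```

Transformed code:
def solve(offset):
    a = 4
    a = a - g % offset
    if 19 > 27:
        n = n // g
    if 7 != n:
        offset = 12
        g = g[18]
    else:
        process(22)
    a = a * (13 + 25)
    if n >= 26:
        p = 23 // p
        g = a[p] // 25
    g = offset[p]
    p = n
    handle(n)
    a = a // 14
    return p

a = a // 14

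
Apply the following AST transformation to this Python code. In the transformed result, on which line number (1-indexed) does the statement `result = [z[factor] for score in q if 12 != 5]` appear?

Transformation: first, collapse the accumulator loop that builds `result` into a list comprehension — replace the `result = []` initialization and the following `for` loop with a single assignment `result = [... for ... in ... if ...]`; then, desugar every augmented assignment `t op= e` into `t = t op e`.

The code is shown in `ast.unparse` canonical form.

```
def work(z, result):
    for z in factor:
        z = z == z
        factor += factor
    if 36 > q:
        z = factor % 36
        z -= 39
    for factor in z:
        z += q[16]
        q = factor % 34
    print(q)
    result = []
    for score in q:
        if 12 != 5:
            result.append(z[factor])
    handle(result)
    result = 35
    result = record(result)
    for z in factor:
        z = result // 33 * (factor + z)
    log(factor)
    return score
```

Transformed code:
def work(z, result):
    for z in factor:
        z = z == z
        factor = factor + factor
    if 36 > q:
        z = factor % 36
        z = z - 39
    for factor in z:
        z = z + q[16]
        q = factor % 34
    print(q)
    result = [z[factor] for score in q if 12 != 5]
    handle(result)
    result = 35
    result = record(result)
    for z in factor:
        z = result // 33 * (factor + z)
    log(factor)
    return score

12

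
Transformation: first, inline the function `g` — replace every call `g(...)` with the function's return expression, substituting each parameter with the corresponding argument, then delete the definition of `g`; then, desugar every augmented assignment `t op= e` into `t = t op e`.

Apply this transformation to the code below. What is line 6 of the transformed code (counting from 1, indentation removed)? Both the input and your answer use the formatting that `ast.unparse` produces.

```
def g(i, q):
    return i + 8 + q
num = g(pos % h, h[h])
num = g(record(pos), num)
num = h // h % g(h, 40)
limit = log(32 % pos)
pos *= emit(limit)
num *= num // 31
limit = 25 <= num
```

Transformed code:
num = pos % h + 8 + h[h]
num = record(pos) + 8 + num
num = h // h % (h + 8 + 40)
limit = log(32 % pos)
pos = pos * emit(limit)
num = num * (num // 31)
limit = 25 <= num

num = num * (num // 31)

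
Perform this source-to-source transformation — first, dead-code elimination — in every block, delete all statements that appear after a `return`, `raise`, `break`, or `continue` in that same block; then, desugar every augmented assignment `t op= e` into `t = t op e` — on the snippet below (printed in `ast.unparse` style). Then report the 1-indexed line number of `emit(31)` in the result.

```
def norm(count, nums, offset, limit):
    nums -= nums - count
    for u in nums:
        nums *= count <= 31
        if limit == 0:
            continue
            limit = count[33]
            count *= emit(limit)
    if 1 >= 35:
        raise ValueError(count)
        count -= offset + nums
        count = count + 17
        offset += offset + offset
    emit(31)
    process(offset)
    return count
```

9

Transformed code:
def norm(count, nums, offset, limit):
    nums = nums - (nums - count)
    for u in nums:
        nums = nums * (count <= 31)
        if limit == 0:
            continue
    if 1 >= 35:
        raise ValueError(count)
    emit(31)
    process(offset)
    return count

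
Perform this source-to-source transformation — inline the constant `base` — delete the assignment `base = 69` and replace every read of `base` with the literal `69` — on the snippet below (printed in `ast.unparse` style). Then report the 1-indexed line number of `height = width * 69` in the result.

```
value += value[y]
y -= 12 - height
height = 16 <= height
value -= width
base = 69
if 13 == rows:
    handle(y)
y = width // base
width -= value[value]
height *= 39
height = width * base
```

10

Transformed code:
value += value[y]
y -= 12 - height
height = 16 <= height
value -= width
if 13 == rows:
    handle(y)
y = width // 69
width -= value[value]
height *= 39
height = width * 69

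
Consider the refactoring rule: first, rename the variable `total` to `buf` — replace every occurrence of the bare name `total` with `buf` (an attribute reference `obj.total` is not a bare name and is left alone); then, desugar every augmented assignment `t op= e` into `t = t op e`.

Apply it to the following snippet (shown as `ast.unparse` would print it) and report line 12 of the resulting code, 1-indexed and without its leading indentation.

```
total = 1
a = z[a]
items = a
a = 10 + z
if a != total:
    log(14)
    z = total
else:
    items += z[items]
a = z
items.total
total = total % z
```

Transformed code:
buf = 1
a = z[a]
items = a
a = 10 + z
if a != buf:
    log(14)
    z = buf
else:
    items = items + z[items]
a = z
items.total
buf = buf % z

buf = buf % z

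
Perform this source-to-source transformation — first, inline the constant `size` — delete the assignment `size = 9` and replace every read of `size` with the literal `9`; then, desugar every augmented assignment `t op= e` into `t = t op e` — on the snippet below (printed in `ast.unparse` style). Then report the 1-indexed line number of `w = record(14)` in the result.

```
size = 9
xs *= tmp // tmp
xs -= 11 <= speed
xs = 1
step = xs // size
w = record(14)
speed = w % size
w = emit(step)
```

Transformed code:
xs = xs * (tmp // tmp)
xs = xs - (11 <= speed)
xs = 1
step = xs // 9
w = record(14)
speed = w % 9
w = emit(step)

5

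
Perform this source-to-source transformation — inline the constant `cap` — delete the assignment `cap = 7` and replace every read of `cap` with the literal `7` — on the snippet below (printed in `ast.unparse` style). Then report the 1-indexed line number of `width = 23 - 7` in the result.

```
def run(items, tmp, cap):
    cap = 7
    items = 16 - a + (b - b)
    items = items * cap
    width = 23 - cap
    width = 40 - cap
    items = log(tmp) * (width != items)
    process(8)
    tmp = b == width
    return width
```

4

Transformed code:
def run(items, tmp, cap):
    items = 16 - a + (b - b)
    items = items * 7
    width = 23 - 7
    width = 40 - 7
    items = log(tmp) * (width != items)
    process(8)
    tmp = b == width
    return width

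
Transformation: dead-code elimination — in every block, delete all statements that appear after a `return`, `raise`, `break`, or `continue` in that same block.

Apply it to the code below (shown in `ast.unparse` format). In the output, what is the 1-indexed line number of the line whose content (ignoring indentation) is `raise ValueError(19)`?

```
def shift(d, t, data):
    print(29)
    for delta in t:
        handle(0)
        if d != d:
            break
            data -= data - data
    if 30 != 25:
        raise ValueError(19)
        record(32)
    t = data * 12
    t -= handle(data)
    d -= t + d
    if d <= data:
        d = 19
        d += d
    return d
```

Transformed code:
def shift(d, t, data):
    print(29)
    for delta in t:
        handle(0)
        if d != d:
            break
    if 30 != 25:
        raise ValueError(19)
    t = data * 12
    t -= handle(data)
    d -= t + d
    if d <= data:
        d = 19
        d += d
    return d

8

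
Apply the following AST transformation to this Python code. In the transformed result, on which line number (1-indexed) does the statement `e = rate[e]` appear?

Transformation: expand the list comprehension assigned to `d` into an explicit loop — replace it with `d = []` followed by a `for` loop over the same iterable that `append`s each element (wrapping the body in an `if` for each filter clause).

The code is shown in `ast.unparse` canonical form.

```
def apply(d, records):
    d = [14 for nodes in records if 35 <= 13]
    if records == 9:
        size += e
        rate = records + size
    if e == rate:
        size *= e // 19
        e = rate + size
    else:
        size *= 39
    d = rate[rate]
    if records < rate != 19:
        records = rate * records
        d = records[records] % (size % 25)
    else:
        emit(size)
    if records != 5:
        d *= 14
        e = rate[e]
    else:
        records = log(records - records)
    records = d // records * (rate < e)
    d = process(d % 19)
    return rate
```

Transformed code:
def apply(d, records):
    d = []
    for nodes in records:
        if 35 <= 13:
            d.append(14)
    if records == 9:
        size += e
        rate = records + size
    if e == rate:
        size *= e // 19
        e = rate + size
    else:
        size *= 39
    d = rate[rate]
    if records < rate != 19:
        records = rate * records
        d = records[records] % (size % 25)
    else:
        emit(size)
    if records != 5:
        d *= 14
        e = rate[e]
    else:
        records = log(records - records)
    records = d // records * (rate < e)
    d = process(d % 19)
    return rate

22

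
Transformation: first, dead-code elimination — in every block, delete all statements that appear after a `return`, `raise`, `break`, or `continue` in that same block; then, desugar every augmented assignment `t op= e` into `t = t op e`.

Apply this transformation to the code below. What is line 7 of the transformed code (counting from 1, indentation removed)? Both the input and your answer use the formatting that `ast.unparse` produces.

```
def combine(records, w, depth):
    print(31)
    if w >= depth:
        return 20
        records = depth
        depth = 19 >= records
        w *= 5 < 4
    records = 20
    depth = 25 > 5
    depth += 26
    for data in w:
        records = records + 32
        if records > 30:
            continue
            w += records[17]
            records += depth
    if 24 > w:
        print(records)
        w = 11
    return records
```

Transformed code:
def combine(records, w, depth):
    print(31)
    if w >= depth:
        return 20
    records = 20
    depth = 25 > 5
    depth = depth + 26
    for data in w:
        records = records + 32
        if records > 30:
            continue
    if 24 > w:
        print(records)
        w = 11
    return records

depth = depth + 26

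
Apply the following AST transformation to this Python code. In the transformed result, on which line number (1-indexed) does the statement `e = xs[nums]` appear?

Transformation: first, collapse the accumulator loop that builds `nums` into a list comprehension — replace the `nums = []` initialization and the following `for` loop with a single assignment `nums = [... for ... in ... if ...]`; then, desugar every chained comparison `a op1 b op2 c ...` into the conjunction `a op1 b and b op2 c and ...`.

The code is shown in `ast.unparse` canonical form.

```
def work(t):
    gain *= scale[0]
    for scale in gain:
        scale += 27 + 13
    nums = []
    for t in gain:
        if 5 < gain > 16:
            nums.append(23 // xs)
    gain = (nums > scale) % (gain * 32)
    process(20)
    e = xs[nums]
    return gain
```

8

Transformed code:
def work(t):
    gain *= scale[0]
    for scale in gain:
        scale += 27 + 13
    nums = [23 // xs for t in gain if 5 < gain and gain > 16]
    gain = (nums > scale) % (gain * 32)
    process(20)
    e = xs[nums]
    return gain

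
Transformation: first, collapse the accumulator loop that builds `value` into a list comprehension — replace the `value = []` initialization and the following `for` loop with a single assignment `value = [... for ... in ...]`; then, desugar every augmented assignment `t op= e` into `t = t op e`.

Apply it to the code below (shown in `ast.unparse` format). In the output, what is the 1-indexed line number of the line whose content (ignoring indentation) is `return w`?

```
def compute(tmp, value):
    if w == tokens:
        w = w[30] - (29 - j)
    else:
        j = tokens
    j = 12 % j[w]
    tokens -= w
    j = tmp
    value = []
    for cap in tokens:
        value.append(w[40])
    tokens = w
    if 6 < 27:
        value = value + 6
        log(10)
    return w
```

14

Transformed code:
def compute(tmp, value):
    if w == tokens:
        w = w[30] - (29 - j)
    else:
        j = tokens
    j = 12 % j[w]
    tokens = tokens - w
    j = tmp
    value = [w[40] for cap in tokens]
    tokens = w
    if 6 < 27:
        value = value + 6
        log(10)
    return w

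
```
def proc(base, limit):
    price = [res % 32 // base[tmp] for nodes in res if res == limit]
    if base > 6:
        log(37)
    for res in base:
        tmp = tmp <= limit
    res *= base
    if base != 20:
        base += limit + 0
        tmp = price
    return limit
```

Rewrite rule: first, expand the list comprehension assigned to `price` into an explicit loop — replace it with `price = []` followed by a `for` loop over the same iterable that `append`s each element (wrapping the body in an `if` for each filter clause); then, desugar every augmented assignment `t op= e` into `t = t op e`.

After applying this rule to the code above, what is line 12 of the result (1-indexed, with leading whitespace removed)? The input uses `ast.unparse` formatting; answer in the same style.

Transformed code:
def proc(base, limit):
    price = []
    for nodes in res:
        if res == limit:
            price.append(res % 32 // base[tmp])
    if base > 6:
        log(37)
    for res in base:
        tmp = tmp <= limit
    res = res * base
    if base != 20:
        base = base + (limit + 0)
        tmp = price
    return limit

base = base + (limit + 0)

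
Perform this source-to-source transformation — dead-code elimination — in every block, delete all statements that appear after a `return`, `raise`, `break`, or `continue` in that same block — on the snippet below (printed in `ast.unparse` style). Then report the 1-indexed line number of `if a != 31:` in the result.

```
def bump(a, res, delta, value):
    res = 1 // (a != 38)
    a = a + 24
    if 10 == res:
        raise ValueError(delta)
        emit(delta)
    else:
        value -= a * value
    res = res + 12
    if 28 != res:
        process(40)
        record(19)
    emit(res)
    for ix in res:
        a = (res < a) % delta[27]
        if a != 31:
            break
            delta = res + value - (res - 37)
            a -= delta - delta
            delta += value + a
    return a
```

15

Transformed code:
def bump(a, res, delta, value):
    res = 1 // (a != 38)
    a = a + 24
    if 10 == res:
        raise ValueError(delta)
    else:
        value -= a * value
    res = res + 12
    if 28 != res:
        process(40)
        record(19)
    emit(res)
    for ix in res:
        a = (res < a) % delta[27]
        if a != 31:
            break
    return a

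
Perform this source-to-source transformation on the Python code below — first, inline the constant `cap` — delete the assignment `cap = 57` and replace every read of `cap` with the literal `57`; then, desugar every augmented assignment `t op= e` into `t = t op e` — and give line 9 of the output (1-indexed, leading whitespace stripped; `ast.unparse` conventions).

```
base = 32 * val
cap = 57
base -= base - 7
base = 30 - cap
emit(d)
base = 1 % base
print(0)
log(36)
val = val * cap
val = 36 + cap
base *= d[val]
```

val = 36 + 57

Transformed code:
base = 32 * val
base = base - (base - 7)
base = 30 - 57
emit(d)
base = 1 % base
print(0)
log(36)
val = val * 57
val = 36 + 57
base = base * d[val]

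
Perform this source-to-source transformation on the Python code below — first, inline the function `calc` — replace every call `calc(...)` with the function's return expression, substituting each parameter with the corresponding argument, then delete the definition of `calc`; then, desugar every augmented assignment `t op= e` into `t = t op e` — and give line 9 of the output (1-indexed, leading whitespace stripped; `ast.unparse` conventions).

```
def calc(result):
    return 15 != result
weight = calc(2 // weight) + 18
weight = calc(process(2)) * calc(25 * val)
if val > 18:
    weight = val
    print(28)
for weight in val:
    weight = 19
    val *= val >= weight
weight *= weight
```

weight = weight * weight

Transformed code:
weight = (15 != 2 // weight) + 18
weight = (15 != process(2)) * (15 != 25 * val)
if val > 18:
    weight = val
    print(28)
for weight in val:
    weight = 19
    val = val * (val >= weight)
weight = weight * weight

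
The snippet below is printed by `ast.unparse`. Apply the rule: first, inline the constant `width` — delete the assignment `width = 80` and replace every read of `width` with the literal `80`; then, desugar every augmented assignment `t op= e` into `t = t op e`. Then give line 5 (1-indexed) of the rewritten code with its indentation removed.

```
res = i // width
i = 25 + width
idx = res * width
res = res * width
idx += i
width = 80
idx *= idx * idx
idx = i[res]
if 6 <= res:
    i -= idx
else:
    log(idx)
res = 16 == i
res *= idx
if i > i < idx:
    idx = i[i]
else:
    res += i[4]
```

idx = idx + i

Transformed code:
res = i // 80
i = 25 + 80
idx = res * 80
res = res * 80
idx = idx + i
idx = idx * (idx * idx)
idx = i[res]
if 6 <= res:
    i = i - idx
else:
    log(idx)
res = 16 == i
res = res * idx
if i > i < idx:
    idx = i[i]
else:
    res = res + i[4]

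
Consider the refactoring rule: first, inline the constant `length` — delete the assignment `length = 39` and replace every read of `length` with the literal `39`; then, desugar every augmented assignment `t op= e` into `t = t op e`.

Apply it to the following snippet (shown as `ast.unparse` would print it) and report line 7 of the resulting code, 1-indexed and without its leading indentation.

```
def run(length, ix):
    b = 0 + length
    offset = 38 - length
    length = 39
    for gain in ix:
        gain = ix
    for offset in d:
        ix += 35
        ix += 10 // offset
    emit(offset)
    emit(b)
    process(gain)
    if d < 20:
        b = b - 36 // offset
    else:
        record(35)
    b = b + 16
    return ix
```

ix = ix + 35

Transformed code:
def run(length, ix):
    b = 0 + 39
    offset = 38 - 39
    for gain in ix:
        gain = ix
    for offset in d:
        ix = ix + 35
        ix = ix + 10 // offset
    emit(offset)
    emit(b)
    process(gain)
    if d < 20:
        b = b - 36 // offset
    else:
        record(35)
    b = b + 16
    return ix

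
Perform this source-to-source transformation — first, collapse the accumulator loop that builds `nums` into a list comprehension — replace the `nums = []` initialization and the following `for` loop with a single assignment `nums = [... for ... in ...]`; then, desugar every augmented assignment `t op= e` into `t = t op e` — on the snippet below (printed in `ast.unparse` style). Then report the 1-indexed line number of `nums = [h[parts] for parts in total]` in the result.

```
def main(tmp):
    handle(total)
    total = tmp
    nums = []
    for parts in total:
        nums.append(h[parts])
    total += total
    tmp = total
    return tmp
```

Transformed code:
def main(tmp):
    handle(total)
    total = tmp
    nums = [h[parts] for parts in total]
    total = total + total
    tmp = total
    return tmp

4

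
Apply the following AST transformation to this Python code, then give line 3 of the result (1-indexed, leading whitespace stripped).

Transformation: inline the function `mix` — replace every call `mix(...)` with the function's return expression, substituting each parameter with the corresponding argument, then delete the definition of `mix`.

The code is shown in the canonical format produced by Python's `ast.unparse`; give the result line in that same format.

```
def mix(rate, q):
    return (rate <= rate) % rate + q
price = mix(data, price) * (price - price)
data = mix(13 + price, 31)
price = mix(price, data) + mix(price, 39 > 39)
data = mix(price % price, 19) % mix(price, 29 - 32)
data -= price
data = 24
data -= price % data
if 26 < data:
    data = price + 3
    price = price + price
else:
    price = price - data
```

Transformed code:
price = ((data <= data) % data + price) * (price - price)
data = (13 + price <= 13 + price) % (13 + price) + 31
price = (price <= price) % price + data + ((price <= price) % price + (39 > 39))
data = ((price % price <= price % price) % (price % price) + 19) % ((price <= price) % price + (29 - 32))
data -= price
data = 24
data -= price % data
if 26 < data:
    data = price + 3
    price = price + price
else:
    price = price - data

price = (price <= price) % price + data + ((price <= price) % price + (39 > 39))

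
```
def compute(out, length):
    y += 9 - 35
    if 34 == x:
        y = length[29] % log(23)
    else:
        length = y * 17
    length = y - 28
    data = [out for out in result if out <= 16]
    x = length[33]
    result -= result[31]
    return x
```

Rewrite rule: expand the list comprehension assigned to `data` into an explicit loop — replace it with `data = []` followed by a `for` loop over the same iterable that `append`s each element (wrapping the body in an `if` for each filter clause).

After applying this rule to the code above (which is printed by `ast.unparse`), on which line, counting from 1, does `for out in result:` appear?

Transformed code:
def compute(out, length):
    y += 9 - 35
    if 34 == x:
        y = length[29] % log(23)
    else:
        length = y * 17
    length = y - 28
    data = []
    for out in result:
        if out <= 16:
            data.append(out)
    x = length[33]
    result -= result[31]
    return x

9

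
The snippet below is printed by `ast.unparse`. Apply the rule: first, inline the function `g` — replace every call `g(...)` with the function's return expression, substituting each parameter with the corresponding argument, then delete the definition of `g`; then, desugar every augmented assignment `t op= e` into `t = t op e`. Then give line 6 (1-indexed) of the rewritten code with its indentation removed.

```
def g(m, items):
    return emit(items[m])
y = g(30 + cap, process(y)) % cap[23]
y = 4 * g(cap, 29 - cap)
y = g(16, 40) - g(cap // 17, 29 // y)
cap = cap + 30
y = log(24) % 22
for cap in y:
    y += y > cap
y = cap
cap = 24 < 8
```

Transformed code:
y = emit(process(y)[30 + cap]) % cap[23]
y = 4 * emit((29 - cap)[cap])
y = emit(40[16]) - emit((29 // y)[cap // 17])
cap = cap + 30
y = log(24) % 22
for cap in y:
    y = y + (y > cap)
y = cap
cap = 24 < 8

for cap in y:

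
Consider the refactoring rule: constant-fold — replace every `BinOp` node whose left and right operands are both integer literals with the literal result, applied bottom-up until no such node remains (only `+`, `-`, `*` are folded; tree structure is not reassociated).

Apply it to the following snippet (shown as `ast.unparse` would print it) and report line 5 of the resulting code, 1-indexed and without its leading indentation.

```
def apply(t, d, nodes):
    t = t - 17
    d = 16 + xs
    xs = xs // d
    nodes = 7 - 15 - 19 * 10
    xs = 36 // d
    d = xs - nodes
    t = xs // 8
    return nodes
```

nodes = -198

Transformed code:
def apply(t, d, nodes):
    t = t - 17
    d = 16 + xs
    xs = xs // d
    nodes = -198
    xs = 36 // d
    d = xs - nodes
    t = xs // 8
    return nodes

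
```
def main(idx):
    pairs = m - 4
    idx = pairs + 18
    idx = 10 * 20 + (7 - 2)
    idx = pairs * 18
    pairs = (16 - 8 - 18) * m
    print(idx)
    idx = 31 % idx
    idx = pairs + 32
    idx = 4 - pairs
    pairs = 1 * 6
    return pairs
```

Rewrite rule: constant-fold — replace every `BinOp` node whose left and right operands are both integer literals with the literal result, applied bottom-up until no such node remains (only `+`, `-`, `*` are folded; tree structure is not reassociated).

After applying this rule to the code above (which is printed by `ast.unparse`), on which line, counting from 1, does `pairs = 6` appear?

11

Transformed code:
def main(idx):
    pairs = m - 4
    idx = pairs + 18
    idx = 205
    idx = pairs * 18
    pairs = -10 * m
    print(idx)
    idx = 31 % idx
    idx = pairs + 32
    idx = 4 - pairs
    pairs = 6
    return pairs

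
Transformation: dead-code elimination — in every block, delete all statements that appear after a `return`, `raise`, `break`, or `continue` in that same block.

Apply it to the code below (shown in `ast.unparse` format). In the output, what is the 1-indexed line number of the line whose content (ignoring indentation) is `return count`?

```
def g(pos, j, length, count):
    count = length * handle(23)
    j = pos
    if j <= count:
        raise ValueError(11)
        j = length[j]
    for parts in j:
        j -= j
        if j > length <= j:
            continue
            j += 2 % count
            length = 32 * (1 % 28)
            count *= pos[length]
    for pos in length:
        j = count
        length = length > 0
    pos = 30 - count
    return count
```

14

Transformed code:
def g(pos, j, length, count):
    count = length * handle(23)
    j = pos
    if j <= count:
        raise ValueError(11)
    for parts in j:
        j -= j
        if j > length <= j:
            continue
    for pos in length:
        j = count
        length = length > 0
    pos = 30 - count
    return count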